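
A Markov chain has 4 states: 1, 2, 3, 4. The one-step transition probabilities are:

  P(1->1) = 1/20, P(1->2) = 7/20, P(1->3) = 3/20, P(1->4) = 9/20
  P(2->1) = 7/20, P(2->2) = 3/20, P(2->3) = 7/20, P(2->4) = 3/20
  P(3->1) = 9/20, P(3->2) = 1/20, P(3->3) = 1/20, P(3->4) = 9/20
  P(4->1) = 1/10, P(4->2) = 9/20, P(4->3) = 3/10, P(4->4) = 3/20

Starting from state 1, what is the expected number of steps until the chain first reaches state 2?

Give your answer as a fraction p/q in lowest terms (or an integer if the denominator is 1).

Answer: 88/29

Derivation:
Let h_i = expected steps to first reach 2 from state i.
Boundary: h_2 = 0.
First-step equations for the other states:
  h_1 = 1 + 1/20*h_1 + 7/20*h_2 + 3/20*h_3 + 9/20*h_4
  h_3 = 1 + 9/20*h_1 + 1/20*h_2 + 1/20*h_3 + 9/20*h_4
  h_4 = 1 + 1/10*h_1 + 9/20*h_2 + 3/10*h_3 + 3/20*h_4

Substituting h_2 = 0 and rearranging gives the linear system (I - Q) h = 1:
  [19/20, -3/20, -9/20] . (h_1, h_3, h_4) = 1
  [-9/20, 19/20, -9/20] . (h_1, h_3, h_4) = 1
  [-1/10, -3/10, 17/20] . (h_1, h_3, h_4) = 1

Solving yields:
  h_1 = 88/29
  h_3 = 112/29
  h_4 = 84/29

Starting state is 1, so the expected hitting time is h_1 = 88/29.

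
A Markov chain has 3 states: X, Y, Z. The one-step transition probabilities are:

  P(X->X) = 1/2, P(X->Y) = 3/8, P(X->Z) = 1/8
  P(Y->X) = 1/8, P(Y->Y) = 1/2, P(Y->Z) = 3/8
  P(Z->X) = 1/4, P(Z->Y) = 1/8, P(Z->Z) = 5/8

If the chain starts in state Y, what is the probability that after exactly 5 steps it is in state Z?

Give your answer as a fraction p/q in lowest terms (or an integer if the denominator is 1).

Computing P^5 by repeated multiplication:
P^1 =
  X: [1/2, 3/8, 1/8]
  Y: [1/8, 1/2, 3/8]
  Z: [1/4, 1/8, 5/8]
P^2 =
  X: [21/64, 25/64, 9/32]
  Y: [7/32, 11/32, 7/16]
  Z: [19/64, 15/64, 15/32]
P^3 =
  X: [145/512, 181/512, 93/256]
  Y: [67/256, 79/256, 55/128]
  Z: [151/512, 147/512, 107/256]
P^4 =
  X: [1133/4096, 1345/4096, 809/2048]
  Y: [567/2048, 627/2048, 427/1024]
  Z: [1179/4096, 1255/4096, 831/2048]
P^5 =
  X: [9113/32768, 10397/32768, 6629/16384]
  Y: [4603/16384, 5063/16384, 3359/8192]
  Z: [9295/32768, 10219/32768, 6627/16384]

(P^5)[Y -> Z] = 3359/8192

Answer: 3359/8192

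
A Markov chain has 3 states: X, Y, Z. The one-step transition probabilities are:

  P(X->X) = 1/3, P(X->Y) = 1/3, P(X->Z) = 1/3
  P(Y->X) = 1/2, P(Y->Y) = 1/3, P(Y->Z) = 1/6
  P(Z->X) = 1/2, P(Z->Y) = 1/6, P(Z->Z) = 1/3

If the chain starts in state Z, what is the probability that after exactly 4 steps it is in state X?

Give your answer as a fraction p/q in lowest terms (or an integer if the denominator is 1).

Answer: 185/432

Derivation:
Computing P^4 by repeated multiplication:
P^1 =
  X: [1/3, 1/3, 1/3]
  Y: [1/2, 1/3, 1/6]
  Z: [1/2, 1/6, 1/3]
P^2 =
  X: [4/9, 5/18, 5/18]
  Y: [5/12, 11/36, 5/18]
  Z: [5/12, 5/18, 11/36]
P^3 =
  X: [23/54, 31/108, 31/108]
  Y: [31/72, 31/108, 61/216]
  Z: [31/72, 61/216, 31/108]
P^4 =
  X: [139/324, 185/648, 185/648]
  Y: [185/432, 371/1296, 185/648]
  Z: [185/432, 185/648, 371/1296]

(P^4)[Z -> X] = 185/432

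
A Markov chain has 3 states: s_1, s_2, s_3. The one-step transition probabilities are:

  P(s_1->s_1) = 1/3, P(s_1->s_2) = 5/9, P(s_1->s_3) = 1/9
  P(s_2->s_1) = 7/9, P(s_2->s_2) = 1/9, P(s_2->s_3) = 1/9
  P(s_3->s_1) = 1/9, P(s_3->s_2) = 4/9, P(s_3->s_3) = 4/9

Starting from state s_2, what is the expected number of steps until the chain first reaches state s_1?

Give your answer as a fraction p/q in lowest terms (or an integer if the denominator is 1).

Let h_i = expected steps to first reach s_1 from state i.
Boundary: h_s_1 = 0.
First-step equations for the other states:
  h_s_2 = 1 + 7/9*h_s_1 + 1/9*h_s_2 + 1/9*h_s_3
  h_s_3 = 1 + 1/9*h_s_1 + 4/9*h_s_2 + 4/9*h_s_3

Substituting h_s_1 = 0 and rearranging gives the linear system (I - Q) h = 1:
  [8/9, -1/9] . (h_s_2, h_s_3) = 1
  [-4/9, 5/9] . (h_s_2, h_s_3) = 1

Solving yields:
  h_s_2 = 3/2
  h_s_3 = 3

Starting state is s_2, so the expected hitting time is h_s_2 = 3/2.

Answer: 3/2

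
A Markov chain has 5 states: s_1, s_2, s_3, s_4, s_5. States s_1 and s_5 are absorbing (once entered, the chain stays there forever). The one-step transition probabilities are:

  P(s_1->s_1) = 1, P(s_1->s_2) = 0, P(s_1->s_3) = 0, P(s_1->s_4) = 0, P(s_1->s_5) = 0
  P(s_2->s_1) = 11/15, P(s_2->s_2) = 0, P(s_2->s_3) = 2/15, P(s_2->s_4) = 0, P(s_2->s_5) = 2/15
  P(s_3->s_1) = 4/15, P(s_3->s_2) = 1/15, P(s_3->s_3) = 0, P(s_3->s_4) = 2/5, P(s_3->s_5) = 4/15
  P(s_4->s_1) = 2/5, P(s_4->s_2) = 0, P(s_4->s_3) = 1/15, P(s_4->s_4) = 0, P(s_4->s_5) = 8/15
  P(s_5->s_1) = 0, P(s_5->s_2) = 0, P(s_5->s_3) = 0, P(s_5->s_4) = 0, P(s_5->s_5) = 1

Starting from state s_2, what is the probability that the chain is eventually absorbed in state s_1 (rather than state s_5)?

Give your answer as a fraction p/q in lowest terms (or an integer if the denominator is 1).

Answer: 867/1085

Derivation:
Let a_i = P(absorbed in s_1 | start in state i).
Boundary conditions: a_s_1 = 1, a_s_5 = 0.
For each transient state i, a_i = sum_j P(i->j) * a_j:
  a_s_2 = 11/15*a_s_1 + 0*a_s_2 + 2/15*a_s_3 + 0*a_s_4 + 2/15*a_s_5
  a_s_3 = 4/15*a_s_1 + 1/15*a_s_2 + 0*a_s_3 + 2/5*a_s_4 + 4/15*a_s_5
  a_s_4 = 2/5*a_s_1 + 0*a_s_2 + 1/15*a_s_3 + 0*a_s_4 + 8/15*a_s_5

Substituting a_s_1 = 1 and a_s_5 = 0, rearrange to (I - Q) a = r where r[i] = P(i -> s_1):
  [1, -2/15, 0] . (a_s_2, a_s_3, a_s_4) = 11/15
  [-1/15, 1, -2/5] . (a_s_2, a_s_3, a_s_4) = 4/15
  [0, -1/15, 1] . (a_s_2, a_s_3, a_s_4) = 2/5

Solving yields:
  a_s_2 = 867/1085
  a_s_3 = 107/217
  a_s_4 = 1409/3255

Starting state is s_2, so the absorption probability is a_s_2 = 867/1085.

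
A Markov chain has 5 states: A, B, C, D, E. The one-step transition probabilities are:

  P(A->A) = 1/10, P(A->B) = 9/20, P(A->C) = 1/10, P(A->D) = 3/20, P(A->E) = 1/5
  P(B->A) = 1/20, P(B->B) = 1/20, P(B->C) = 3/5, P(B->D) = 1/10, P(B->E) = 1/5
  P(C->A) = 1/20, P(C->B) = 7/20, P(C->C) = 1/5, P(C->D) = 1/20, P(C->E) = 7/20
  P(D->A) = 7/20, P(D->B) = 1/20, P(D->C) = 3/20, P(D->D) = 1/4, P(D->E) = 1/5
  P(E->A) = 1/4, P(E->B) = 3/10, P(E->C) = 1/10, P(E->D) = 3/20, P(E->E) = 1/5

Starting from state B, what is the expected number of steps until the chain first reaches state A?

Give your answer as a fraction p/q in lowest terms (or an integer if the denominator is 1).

Let h_i = expected steps to first reach A from state i.
Boundary: h_A = 0.
First-step equations for the other states:
  h_B = 1 + 1/20*h_A + 1/20*h_B + 3/5*h_C + 1/10*h_D + 1/5*h_E
  h_C = 1 + 1/20*h_A + 7/20*h_B + 1/5*h_C + 1/20*h_D + 7/20*h_E
  h_D = 1 + 7/20*h_A + 1/20*h_B + 3/20*h_C + 1/4*h_D + 1/5*h_E
  h_E = 1 + 1/4*h_A + 3/10*h_B + 1/10*h_C + 3/20*h_D + 1/5*h_E

Substituting h_A = 0 and rearranging gives the linear system (I - Q) h = 1:
  [19/20, -3/5, -1/10, -1/5] . (h_B, h_C, h_D, h_E) = 1
  [-7/20, 4/5, -1/20, -7/20] . (h_B, h_C, h_D, h_E) = 1
  [-1/20, -3/20, 3/4, -1/5] . (h_B, h_C, h_D, h_E) = 1
  [-3/10, -1/10, -3/20, 4/5] . (h_B, h_C, h_D, h_E) = 1

Solving yields:
  h_B = 197540/26349
  h_C = 195500/26349
  h_D = 128900/26349
  h_E = 155620/26349

Starting state is B, so the expected hitting time is h_B = 197540/26349.

Answer: 197540/26349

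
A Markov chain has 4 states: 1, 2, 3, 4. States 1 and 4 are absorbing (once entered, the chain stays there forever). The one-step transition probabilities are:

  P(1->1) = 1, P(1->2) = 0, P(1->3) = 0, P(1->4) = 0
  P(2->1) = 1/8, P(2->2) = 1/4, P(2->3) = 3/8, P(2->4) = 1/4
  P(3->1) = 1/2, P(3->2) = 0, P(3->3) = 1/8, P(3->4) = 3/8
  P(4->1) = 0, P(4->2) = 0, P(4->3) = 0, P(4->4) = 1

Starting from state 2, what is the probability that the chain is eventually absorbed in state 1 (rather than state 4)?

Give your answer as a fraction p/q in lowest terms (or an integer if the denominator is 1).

Let a_i = P(absorbed in 1 | start in state i).
Boundary conditions: a_1 = 1, a_4 = 0.
For each transient state i, a_i = sum_j P(i->j) * a_j:
  a_2 = 1/8*a_1 + 1/4*a_2 + 3/8*a_3 + 1/4*a_4
  a_3 = 1/2*a_1 + 0*a_2 + 1/8*a_3 + 3/8*a_4

Substituting a_1 = 1 and a_4 = 0, rearrange to (I - Q) a = r where r[i] = P(i -> 1):
  [3/4, -3/8] . (a_2, a_3) = 1/8
  [0, 7/8] . (a_2, a_3) = 1/2

Solving yields:
  a_2 = 19/42
  a_3 = 4/7

Starting state is 2, so the absorption probability is a_2 = 19/42.

Answer: 19/42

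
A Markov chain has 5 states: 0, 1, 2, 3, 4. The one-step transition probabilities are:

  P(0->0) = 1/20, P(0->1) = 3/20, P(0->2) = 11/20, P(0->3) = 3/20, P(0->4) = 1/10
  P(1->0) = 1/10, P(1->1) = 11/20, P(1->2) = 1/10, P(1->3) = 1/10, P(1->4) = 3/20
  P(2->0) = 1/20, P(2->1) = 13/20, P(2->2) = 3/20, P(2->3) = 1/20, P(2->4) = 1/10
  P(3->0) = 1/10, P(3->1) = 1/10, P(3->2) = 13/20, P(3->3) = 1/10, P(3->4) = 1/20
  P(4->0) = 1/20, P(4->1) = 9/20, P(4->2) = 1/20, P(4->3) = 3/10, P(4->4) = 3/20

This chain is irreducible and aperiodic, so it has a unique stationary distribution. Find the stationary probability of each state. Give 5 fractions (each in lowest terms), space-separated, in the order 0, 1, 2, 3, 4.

The stationary distribution satisfies pi = pi * P, i.e.:
  pi_0 = 1/20*pi_0 + 1/10*pi_1 + 1/20*pi_2 + 1/10*pi_3 + 1/20*pi_4
  pi_1 = 3/20*pi_0 + 11/20*pi_1 + 13/20*pi_2 + 1/10*pi_3 + 9/20*pi_4
  pi_2 = 11/20*pi_0 + 1/10*pi_1 + 3/20*pi_2 + 13/20*pi_3 + 1/20*pi_4
  pi_3 = 3/20*pi_0 + 1/10*pi_1 + 1/20*pi_2 + 1/10*pi_3 + 3/10*pi_4
  pi_4 = 1/10*pi_0 + 3/20*pi_1 + 1/10*pi_2 + 1/20*pi_3 + 3/20*pi_4
with normalization: pi_0 + pi_1 + pi_2 + pi_3 + pi_4 = 1.

Using the first 4 balance equations plus normalization, the linear system A*pi = b is:
  [-19/20, 1/10, 1/20, 1/10, 1/20] . pi = 0
  [3/20, -9/20, 13/20, 1/10, 9/20] . pi = 0
  [11/20, 1/10, -17/20, 13/20, 1/20] . pi = 0
  [3/20, 1/10, 1/20, -9/10, 3/10] . pi = 0
  [1, 1, 1, 1, 1] . pi = 1

Solving yields:
  pi_0 = 13625/171226
  pi_1 = 3681/7783
  pi_2 = 35109/171226
  pi_3 = 10146/85613
  pi_4 = 10609/85613

Verification (pi * P):
  13625/171226*1/20 + 3681/7783*1/10 + 35109/171226*1/20 + 10146/85613*1/10 + 10609/85613*1/20 = 13625/171226 = pi_0  (ok)
  13625/171226*3/20 + 3681/7783*11/20 + 35109/171226*13/20 + 10146/85613*1/10 + 10609/85613*9/20 = 3681/7783 = pi_1  (ok)
  13625/171226*11/20 + 3681/7783*1/10 + 35109/171226*3/20 + 10146/85613*13/20 + 10609/85613*1/20 = 35109/171226 = pi_2  (ok)
  13625/171226*3/20 + 3681/7783*1/10 + 35109/171226*1/20 + 10146/85613*1/10 + 10609/85613*3/10 = 10146/85613 = pi_3  (ok)
  13625/171226*1/10 + 3681/7783*3/20 + 35109/171226*1/10 + 10146/85613*1/20 + 10609/85613*3/20 = 10609/85613 = pi_4  (ok)

Answer: 13625/171226 3681/7783 35109/171226 10146/85613 10609/85613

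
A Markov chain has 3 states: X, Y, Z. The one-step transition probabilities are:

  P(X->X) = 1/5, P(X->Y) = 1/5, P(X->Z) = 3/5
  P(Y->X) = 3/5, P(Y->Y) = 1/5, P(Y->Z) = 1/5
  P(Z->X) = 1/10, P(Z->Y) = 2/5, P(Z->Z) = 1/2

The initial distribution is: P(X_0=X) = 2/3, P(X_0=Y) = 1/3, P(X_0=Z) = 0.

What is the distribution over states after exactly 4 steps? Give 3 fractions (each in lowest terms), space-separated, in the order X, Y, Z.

Propagating the distribution step by step (d_{t+1} = d_t * P):
d_0 = (X=2/3, Y=1/3, Z=0)
  d_1[X] = 2/3*1/5 + 1/3*3/5 + 0*1/10 = 1/3
  d_1[Y] = 2/3*1/5 + 1/3*1/5 + 0*2/5 = 1/5
  d_1[Z] = 2/3*3/5 + 1/3*1/5 + 0*1/2 = 7/15
d_1 = (X=1/3, Y=1/5, Z=7/15)
  d_2[X] = 1/3*1/5 + 1/5*3/5 + 7/15*1/10 = 7/30
  d_2[Y] = 1/3*1/5 + 1/5*1/5 + 7/15*2/5 = 22/75
  d_2[Z] = 1/3*3/5 + 1/5*1/5 + 7/15*1/2 = 71/150
d_2 = (X=7/30, Y=22/75, Z=71/150)
  d_3[X] = 7/30*1/5 + 22/75*3/5 + 71/150*1/10 = 27/100
  d_3[Y] = 7/30*1/5 + 22/75*1/5 + 71/150*2/5 = 221/750
  d_3[Z] = 7/30*3/5 + 22/75*1/5 + 71/150*1/2 = 653/1500
d_3 = (X=27/100, Y=221/750, Z=653/1500)
  d_4[X] = 27/100*1/5 + 221/750*3/5 + 653/1500*1/10 = 823/3000
  d_4[Y] = 27/100*1/5 + 221/750*1/5 + 653/1500*2/5 = 2153/7500
  d_4[Z] = 27/100*3/5 + 221/750*1/5 + 653/1500*1/2 = 2193/5000
d_4 = (X=823/3000, Y=2153/7500, Z=2193/5000)

Answer: 823/3000 2153/7500 2193/5000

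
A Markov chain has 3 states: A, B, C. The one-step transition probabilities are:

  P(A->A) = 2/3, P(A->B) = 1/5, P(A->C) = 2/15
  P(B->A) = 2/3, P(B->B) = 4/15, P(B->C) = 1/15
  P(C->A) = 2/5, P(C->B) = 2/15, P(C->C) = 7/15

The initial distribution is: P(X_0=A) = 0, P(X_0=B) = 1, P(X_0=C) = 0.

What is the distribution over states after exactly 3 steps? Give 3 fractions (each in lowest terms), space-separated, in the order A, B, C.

Answer: 2126/3375 692/3375 557/3375

Derivation:
Propagating the distribution step by step (d_{t+1} = d_t * P):
d_0 = (A=0, B=1, C=0)
  d_1[A] = 0*2/3 + 1*2/3 + 0*2/5 = 2/3
  d_1[B] = 0*1/5 + 1*4/15 + 0*2/15 = 4/15
  d_1[C] = 0*2/15 + 1*1/15 + 0*7/15 = 1/15
d_1 = (A=2/3, B=4/15, C=1/15)
  d_2[A] = 2/3*2/3 + 4/15*2/3 + 1/15*2/5 = 146/225
  d_2[B] = 2/3*1/5 + 4/15*4/15 + 1/15*2/15 = 16/75
  d_2[C] = 2/3*2/15 + 4/15*1/15 + 1/15*7/15 = 31/225
d_2 = (A=146/225, B=16/75, C=31/225)
  d_3[A] = 146/225*2/3 + 16/75*2/3 + 31/225*2/5 = 2126/3375
  d_3[B] = 146/225*1/5 + 16/75*4/15 + 31/225*2/15 = 692/3375
  d_3[C] = 146/225*2/15 + 16/75*1/15 + 31/225*7/15 = 557/3375
d_3 = (A=2126/3375, B=692/3375, C=557/3375)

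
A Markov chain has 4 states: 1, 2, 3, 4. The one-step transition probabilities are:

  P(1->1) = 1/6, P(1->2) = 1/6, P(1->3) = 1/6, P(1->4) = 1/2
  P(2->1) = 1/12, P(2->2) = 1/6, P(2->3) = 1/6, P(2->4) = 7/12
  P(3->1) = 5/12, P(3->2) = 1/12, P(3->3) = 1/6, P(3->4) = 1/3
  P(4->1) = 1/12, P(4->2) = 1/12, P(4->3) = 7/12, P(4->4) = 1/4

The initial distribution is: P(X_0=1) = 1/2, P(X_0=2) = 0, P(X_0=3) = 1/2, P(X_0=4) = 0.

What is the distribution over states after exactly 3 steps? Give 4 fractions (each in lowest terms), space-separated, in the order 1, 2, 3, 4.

Propagating the distribution step by step (d_{t+1} = d_t * P):
d_0 = (1=1/2, 2=0, 3=1/2, 4=0)
  d_1[1] = 1/2*1/6 + 0*1/12 + 1/2*5/12 + 0*1/12 = 7/24
  d_1[2] = 1/2*1/6 + 0*1/6 + 1/2*1/12 + 0*1/12 = 1/8
  d_1[3] = 1/2*1/6 + 0*1/6 + 1/2*1/6 + 0*7/12 = 1/6
  d_1[4] = 1/2*1/2 + 0*7/12 + 1/2*1/3 + 0*1/4 = 5/12
d_1 = (1=7/24, 2=1/8, 3=1/6, 4=5/12)
  d_2[1] = 7/24*1/6 + 1/8*1/12 + 1/6*5/12 + 5/12*1/12 = 47/288
  d_2[2] = 7/24*1/6 + 1/8*1/6 + 1/6*1/12 + 5/12*1/12 = 17/144
  d_2[3] = 7/24*1/6 + 1/8*1/6 + 1/6*1/6 + 5/12*7/12 = 49/144
  d_2[4] = 7/24*1/2 + 1/8*7/12 + 1/6*1/3 + 5/12*1/4 = 109/288
d_2 = (1=47/288, 2=17/144, 3=49/144, 4=109/288)
  d_3[1] = 47/288*1/6 + 17/144*1/12 + 49/144*5/12 + 109/288*1/12 = 727/3456
  d_3[2] = 47/288*1/6 + 17/144*1/6 + 49/144*1/12 + 109/288*1/12 = 41/384
  d_3[3] = 47/288*1/6 + 17/144*1/6 + 49/144*1/6 + 109/288*7/12 = 1121/3456
  d_3[4] = 47/288*1/2 + 17/144*7/12 + 49/144*1/3 + 109/288*1/4 = 413/1152
d_3 = (1=727/3456, 2=41/384, 3=1121/3456, 4=413/1152)

Answer: 727/3456 41/384 1121/3456 413/1152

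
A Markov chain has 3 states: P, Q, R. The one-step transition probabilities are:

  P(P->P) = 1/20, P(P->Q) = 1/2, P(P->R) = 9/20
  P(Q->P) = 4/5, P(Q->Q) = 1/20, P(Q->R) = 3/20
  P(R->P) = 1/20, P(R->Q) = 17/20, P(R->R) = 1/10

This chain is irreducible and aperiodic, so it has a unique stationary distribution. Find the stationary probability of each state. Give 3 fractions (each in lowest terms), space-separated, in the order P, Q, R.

Answer: 97/275 111/275 67/275

Derivation:
The stationary distribution satisfies pi = pi * P, i.e.:
  pi_P = 1/20*pi_P + 4/5*pi_Q + 1/20*pi_R
  pi_Q = 1/2*pi_P + 1/20*pi_Q + 17/20*pi_R
  pi_R = 9/20*pi_P + 3/20*pi_Q + 1/10*pi_R
with normalization: pi_P + pi_Q + pi_R = 1.

Using the first 2 balance equations plus normalization, the linear system A*pi = b is:
  [-19/20, 4/5, 1/20] . pi = 0
  [1/2, -19/20, 17/20] . pi = 0
  [1, 1, 1] . pi = 1

Solving yields:
  pi_P = 97/275
  pi_Q = 111/275
  pi_R = 67/275

Verification (pi * P):
  97/275*1/20 + 111/275*4/5 + 67/275*1/20 = 97/275 = pi_P  (ok)
  97/275*1/2 + 111/275*1/20 + 67/275*17/20 = 111/275 = pi_Q  (ok)
  97/275*9/20 + 111/275*3/20 + 67/275*1/10 = 67/275 = pi_R  (ok)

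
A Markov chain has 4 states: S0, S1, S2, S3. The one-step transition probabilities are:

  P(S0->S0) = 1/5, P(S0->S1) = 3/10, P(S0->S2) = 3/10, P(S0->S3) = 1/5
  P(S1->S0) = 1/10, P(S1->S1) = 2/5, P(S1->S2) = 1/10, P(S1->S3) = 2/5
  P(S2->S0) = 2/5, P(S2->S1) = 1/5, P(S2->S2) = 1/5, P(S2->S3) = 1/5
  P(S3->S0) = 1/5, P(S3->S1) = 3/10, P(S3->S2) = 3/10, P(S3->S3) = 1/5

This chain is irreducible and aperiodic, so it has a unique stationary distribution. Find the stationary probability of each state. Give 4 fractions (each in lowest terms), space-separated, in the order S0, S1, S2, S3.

Answer: 103/485 30/97 21/97 127/485

Derivation:
The stationary distribution satisfies pi = pi * P, i.e.:
  pi_S0 = 1/5*pi_S0 + 1/10*pi_S1 + 2/5*pi_S2 + 1/5*pi_S3
  pi_S1 = 3/10*pi_S0 + 2/5*pi_S1 + 1/5*pi_S2 + 3/10*pi_S3
  pi_S2 = 3/10*pi_S0 + 1/10*pi_S1 + 1/5*pi_S2 + 3/10*pi_S3
  pi_S3 = 1/5*pi_S0 + 2/5*pi_S1 + 1/5*pi_S2 + 1/5*pi_S3
with normalization: pi_S0 + pi_S1 + pi_S2 + pi_S3 = 1.

Using the first 3 balance equations plus normalization, the linear system A*pi = b is:
  [-4/5, 1/10, 2/5, 1/5] . pi = 0
  [3/10, -3/5, 1/5, 3/10] . pi = 0
  [3/10, 1/10, -4/5, 3/10] . pi = 0
  [1, 1, 1, 1] . pi = 1

Solving yields:
  pi_S0 = 103/485
  pi_S1 = 30/97
  pi_S2 = 21/97
  pi_S3 = 127/485

Verification (pi * P):
  103/485*1/5 + 30/97*1/10 + 21/97*2/5 + 127/485*1/5 = 103/485 = pi_S0  (ok)
  103/485*3/10 + 30/97*2/5 + 21/97*1/5 + 127/485*3/10 = 30/97 = pi_S1  (ok)
  103/485*3/10 + 30/97*1/10 + 21/97*1/5 + 127/485*3/10 = 21/97 = pi_S2  (ok)
  103/485*1/5 + 30/97*2/5 + 21/97*1/5 + 127/485*1/5 = 127/485 = pi_S3  (ok)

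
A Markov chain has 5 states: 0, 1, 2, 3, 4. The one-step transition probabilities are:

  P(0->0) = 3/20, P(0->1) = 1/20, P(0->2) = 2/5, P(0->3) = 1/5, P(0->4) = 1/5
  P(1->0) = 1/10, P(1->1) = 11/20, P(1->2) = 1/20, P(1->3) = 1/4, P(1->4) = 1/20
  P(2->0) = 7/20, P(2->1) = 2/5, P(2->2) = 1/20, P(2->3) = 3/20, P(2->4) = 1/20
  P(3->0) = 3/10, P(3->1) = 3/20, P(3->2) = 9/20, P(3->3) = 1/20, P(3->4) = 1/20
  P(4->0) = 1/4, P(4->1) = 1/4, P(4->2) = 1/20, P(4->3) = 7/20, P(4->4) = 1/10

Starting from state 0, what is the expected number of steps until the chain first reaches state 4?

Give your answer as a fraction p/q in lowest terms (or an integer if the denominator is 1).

Answer: 3030/289

Derivation:
Let h_i = expected steps to first reach 4 from state i.
Boundary: h_4 = 0.
First-step equations for the other states:
  h_0 = 1 + 3/20*h_0 + 1/20*h_1 + 2/5*h_2 + 1/5*h_3 + 1/5*h_4
  h_1 = 1 + 1/10*h_0 + 11/20*h_1 + 1/20*h_2 + 1/4*h_3 + 1/20*h_4
  h_2 = 1 + 7/20*h_0 + 2/5*h_1 + 1/20*h_2 + 3/20*h_3 + 1/20*h_4
  h_3 = 1 + 3/10*h_0 + 3/20*h_1 + 9/20*h_2 + 1/20*h_3 + 1/20*h_4

Substituting h_4 = 0 and rearranging gives the linear system (I - Q) h = 1:
  [17/20, -1/20, -2/5, -1/5] . (h_0, h_1, h_2, h_3) = 1
  [-1/10, 9/20, -1/20, -1/4] . (h_0, h_1, h_2, h_3) = 1
  [-7/20, -2/5, 19/20, -3/20] . (h_0, h_1, h_2, h_3) = 1
  [-3/10, -3/20, -9/20, 19/20] . (h_0, h_1, h_2, h_3) = 1

Solving yields:
  h_0 = 3030/289
  h_1 = 3650/289
  h_2 = 3510/289
  h_3 = 3500/289

Starting state is 0, so the expected hitting time is h_0 = 3030/289.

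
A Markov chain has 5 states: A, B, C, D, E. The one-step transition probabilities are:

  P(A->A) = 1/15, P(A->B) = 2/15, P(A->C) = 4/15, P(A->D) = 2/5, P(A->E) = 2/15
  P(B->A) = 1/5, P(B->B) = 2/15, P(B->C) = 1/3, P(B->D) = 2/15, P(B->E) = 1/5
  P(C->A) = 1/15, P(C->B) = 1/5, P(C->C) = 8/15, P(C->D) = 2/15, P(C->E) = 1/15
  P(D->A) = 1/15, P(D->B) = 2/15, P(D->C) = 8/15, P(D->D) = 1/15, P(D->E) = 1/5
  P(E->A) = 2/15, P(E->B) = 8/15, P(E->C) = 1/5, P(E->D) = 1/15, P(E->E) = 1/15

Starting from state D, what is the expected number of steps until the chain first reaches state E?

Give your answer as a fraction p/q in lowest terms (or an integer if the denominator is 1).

Let h_i = expected steps to first reach E from state i.
Boundary: h_E = 0.
First-step equations for the other states:
  h_A = 1 + 1/15*h_A + 2/15*h_B + 4/15*h_C + 2/5*h_D + 2/15*h_E
  h_B = 1 + 1/5*h_A + 2/15*h_B + 1/3*h_C + 2/15*h_D + 1/5*h_E
  h_C = 1 + 1/15*h_A + 1/5*h_B + 8/15*h_C + 2/15*h_D + 1/15*h_E
  h_D = 1 + 1/15*h_A + 2/15*h_B + 8/15*h_C + 1/15*h_D + 1/5*h_E

Substituting h_E = 0 and rearranging gives the linear system (I - Q) h = 1:
  [14/15, -2/15, -4/15, -2/5] . (h_A, h_B, h_C, h_D) = 1
  [-1/5, 13/15, -1/3, -2/15] . (h_A, h_B, h_C, h_D) = 1
  [-1/15, -1/5, 7/15, -2/15] . (h_A, h_B, h_C, h_D) = 1
  [-1/15, -2/15, -8/15, 14/15] . (h_A, h_B, h_C, h_D) = 1

Solving yields:
  h_A = 6630/839
  h_B = 6285/839
  h_C = 7275/839
  h_D = 12855/1678

Starting state is D, so the expected hitting time is h_D = 12855/1678.

Answer: 12855/1678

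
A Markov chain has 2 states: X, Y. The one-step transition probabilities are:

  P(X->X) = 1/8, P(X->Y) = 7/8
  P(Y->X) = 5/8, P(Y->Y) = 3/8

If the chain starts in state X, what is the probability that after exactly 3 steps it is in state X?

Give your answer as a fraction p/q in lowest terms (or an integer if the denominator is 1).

Computing P^3 by repeated multiplication:
P^1 =
  X: [1/8, 7/8]
  Y: [5/8, 3/8]
P^2 =
  X: [9/16, 7/16]
  Y: [5/16, 11/16]
P^3 =
  X: [11/32, 21/32]
  Y: [15/32, 17/32]

(P^3)[X -> X] = 11/32

Answer: 11/32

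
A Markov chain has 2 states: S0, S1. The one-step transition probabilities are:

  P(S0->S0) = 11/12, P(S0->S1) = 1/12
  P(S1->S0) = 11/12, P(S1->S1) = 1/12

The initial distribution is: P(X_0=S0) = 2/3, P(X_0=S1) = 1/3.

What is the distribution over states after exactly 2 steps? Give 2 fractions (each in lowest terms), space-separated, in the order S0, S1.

Propagating the distribution step by step (d_{t+1} = d_t * P):
d_0 = (S0=2/3, S1=1/3)
  d_1[S0] = 2/3*11/12 + 1/3*11/12 = 11/12
  d_1[S1] = 2/3*1/12 + 1/3*1/12 = 1/12
d_1 = (S0=11/12, S1=1/12)
  d_2[S0] = 11/12*11/12 + 1/12*11/12 = 11/12
  d_2[S1] = 11/12*1/12 + 1/12*1/12 = 1/12
d_2 = (S0=11/12, S1=1/12)

Answer: 11/12 1/12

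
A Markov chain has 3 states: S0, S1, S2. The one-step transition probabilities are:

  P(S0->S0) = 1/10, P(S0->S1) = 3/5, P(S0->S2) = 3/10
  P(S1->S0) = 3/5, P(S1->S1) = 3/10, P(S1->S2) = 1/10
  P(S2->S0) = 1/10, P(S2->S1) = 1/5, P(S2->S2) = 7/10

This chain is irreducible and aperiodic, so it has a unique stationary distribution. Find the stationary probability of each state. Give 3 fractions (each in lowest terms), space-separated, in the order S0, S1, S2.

Answer: 19/70 12/35 27/70

Derivation:
The stationary distribution satisfies pi = pi * P, i.e.:
  pi_S0 = 1/10*pi_S0 + 3/5*pi_S1 + 1/10*pi_S2
  pi_S1 = 3/5*pi_S0 + 3/10*pi_S1 + 1/5*pi_S2
  pi_S2 = 3/10*pi_S0 + 1/10*pi_S1 + 7/10*pi_S2
with normalization: pi_S0 + pi_S1 + pi_S2 = 1.

Using the first 2 balance equations plus normalization, the linear system A*pi = b is:
  [-9/10, 3/5, 1/10] . pi = 0
  [3/5, -7/10, 1/5] . pi = 0
  [1, 1, 1] . pi = 1

Solving yields:
  pi_S0 = 19/70
  pi_S1 = 12/35
  pi_S2 = 27/70

Verification (pi * P):
  19/70*1/10 + 12/35*3/5 + 27/70*1/10 = 19/70 = pi_S0  (ok)
  19/70*3/5 + 12/35*3/10 + 27/70*1/5 = 12/35 = pi_S1  (ok)
  19/70*3/10 + 12/35*1/10 + 27/70*7/10 = 27/70 = pi_S2  (ok)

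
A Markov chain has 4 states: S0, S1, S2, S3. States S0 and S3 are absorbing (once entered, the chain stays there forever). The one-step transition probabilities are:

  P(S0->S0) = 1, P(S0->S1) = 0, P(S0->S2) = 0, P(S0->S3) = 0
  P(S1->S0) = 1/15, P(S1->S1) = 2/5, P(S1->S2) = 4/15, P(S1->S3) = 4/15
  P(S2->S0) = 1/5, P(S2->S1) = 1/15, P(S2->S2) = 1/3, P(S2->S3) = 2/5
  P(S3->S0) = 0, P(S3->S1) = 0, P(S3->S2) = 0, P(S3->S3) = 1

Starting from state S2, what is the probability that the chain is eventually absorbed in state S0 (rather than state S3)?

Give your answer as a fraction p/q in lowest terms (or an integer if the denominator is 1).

Let a_i = P(absorbed in S0 | start in state i).
Boundary conditions: a_S0 = 1, a_S3 = 0.
For each transient state i, a_i = sum_j P(i->j) * a_j:
  a_S1 = 1/15*a_S0 + 2/5*a_S1 + 4/15*a_S2 + 4/15*a_S3
  a_S2 = 1/5*a_S0 + 1/15*a_S1 + 1/3*a_S2 + 2/5*a_S3

Substituting a_S0 = 1 and a_S3 = 0, rearrange to (I - Q) a = r where r[i] = P(i -> S0):
  [3/5, -4/15] . (a_S1, a_S2) = 1/15
  [-1/15, 2/3] . (a_S1, a_S2) = 1/5

Solving yields:
  a_S1 = 11/43
  a_S2 = 14/43

Starting state is S2, so the absorption probability is a_S2 = 14/43.

Answer: 14/43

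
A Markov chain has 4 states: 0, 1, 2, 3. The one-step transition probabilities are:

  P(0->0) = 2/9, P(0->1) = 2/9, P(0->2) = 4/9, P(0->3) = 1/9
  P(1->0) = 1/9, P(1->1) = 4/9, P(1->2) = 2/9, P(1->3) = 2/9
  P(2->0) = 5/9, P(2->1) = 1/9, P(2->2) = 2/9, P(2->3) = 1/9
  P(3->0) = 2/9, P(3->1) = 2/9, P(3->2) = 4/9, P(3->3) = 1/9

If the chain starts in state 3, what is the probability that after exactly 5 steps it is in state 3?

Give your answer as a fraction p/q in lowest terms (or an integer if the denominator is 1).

Computing P^5 by repeated multiplication:
P^1 =
  0: [2/9, 2/9, 4/9, 1/9]
  1: [1/9, 4/9, 2/9, 2/9]
  2: [5/9, 1/9, 2/9, 1/9]
  3: [2/9, 2/9, 4/9, 1/9]
P^2 =
  0: [28/81, 2/9, 8/27, 11/81]
  1: [20/81, 8/27, 8/27, 13/81]
  2: [23/81, 2/9, 10/27, 10/81]
  3: [28/81, 2/9, 8/27, 11/81]
P^3 =
  0: [8/27, 58/243, 80/243, 11/81]
  1: [70/243, 62/243, 76/243, 35/243]
  2: [26/81, 56/243, 76/243, 11/81]
  3: [8/27, 58/243, 80/243, 11/81]
P^4 =
  0: [668/2187, 58/243, 232/729, 301/2187]
  1: [652/2187, 178/729, 232/729, 305/2187]
  2: [658/2187, 58/243, 236/729, 299/2187]
  3: [668/2187, 58/243, 232/729, 301/2187]
P^5 =
  0: [220/729, 1574/6561, 2104/6561, 301/2187]
  1: [1976/6561, 1582/6561, 2096/6561, 907/6561]
  2: [664/2187, 1570/6561, 2096/6561, 301/2187]
  3: [220/729, 1574/6561, 2104/6561, 301/2187]

(P^5)[3 -> 3] = 301/2187

Answer: 301/2187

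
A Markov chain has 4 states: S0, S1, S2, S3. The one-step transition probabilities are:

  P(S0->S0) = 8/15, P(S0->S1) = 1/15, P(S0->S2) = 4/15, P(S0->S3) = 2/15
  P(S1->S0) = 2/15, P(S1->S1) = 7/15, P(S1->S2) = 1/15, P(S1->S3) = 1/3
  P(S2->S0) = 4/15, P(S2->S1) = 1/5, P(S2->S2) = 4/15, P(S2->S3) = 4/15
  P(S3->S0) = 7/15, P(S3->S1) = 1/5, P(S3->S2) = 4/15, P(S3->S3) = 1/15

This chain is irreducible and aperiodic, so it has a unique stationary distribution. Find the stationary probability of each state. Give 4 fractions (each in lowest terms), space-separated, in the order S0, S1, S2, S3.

The stationary distribution satisfies pi = pi * P, i.e.:
  pi_S0 = 8/15*pi_S0 + 2/15*pi_S1 + 4/15*pi_S2 + 7/15*pi_S3
  pi_S1 = 1/15*pi_S0 + 7/15*pi_S1 + 1/5*pi_S2 + 1/5*pi_S3
  pi_S2 = 4/15*pi_S0 + 1/15*pi_S1 + 4/15*pi_S2 + 4/15*pi_S3
  pi_S3 = 2/15*pi_S0 + 1/3*pi_S1 + 4/15*pi_S2 + 1/15*pi_S3
with normalization: pi_S0 + pi_S1 + pi_S2 + pi_S3 = 1.

Using the first 3 balance equations plus normalization, the linear system A*pi = b is:
  [-7/15, 2/15, 4/15, 7/15] . pi = 0
  [1/15, -8/15, 1/5, 1/5] . pi = 0
  [4/15, 1/15, -11/15, 4/15] . pi = 0
  [1, 1, 1, 1] . pi = 1

Solving yields:
  pi_S0 = 25/66
  pi_S1 = 74/363
  pi_S2 = 82/363
  pi_S3 = 139/726

Verification (pi * P):
  25/66*8/15 + 74/363*2/15 + 82/363*4/15 + 139/726*7/15 = 25/66 = pi_S0  (ok)
  25/66*1/15 + 74/363*7/15 + 82/363*1/5 + 139/726*1/5 = 74/363 = pi_S1  (ok)
  25/66*4/15 + 74/363*1/15 + 82/363*4/15 + 139/726*4/15 = 82/363 = pi_S2  (ok)
  25/66*2/15 + 74/363*1/3 + 82/363*4/15 + 139/726*1/15 = 139/726 = pi_S3  (ok)

Answer: 25/66 74/363 82/363 139/726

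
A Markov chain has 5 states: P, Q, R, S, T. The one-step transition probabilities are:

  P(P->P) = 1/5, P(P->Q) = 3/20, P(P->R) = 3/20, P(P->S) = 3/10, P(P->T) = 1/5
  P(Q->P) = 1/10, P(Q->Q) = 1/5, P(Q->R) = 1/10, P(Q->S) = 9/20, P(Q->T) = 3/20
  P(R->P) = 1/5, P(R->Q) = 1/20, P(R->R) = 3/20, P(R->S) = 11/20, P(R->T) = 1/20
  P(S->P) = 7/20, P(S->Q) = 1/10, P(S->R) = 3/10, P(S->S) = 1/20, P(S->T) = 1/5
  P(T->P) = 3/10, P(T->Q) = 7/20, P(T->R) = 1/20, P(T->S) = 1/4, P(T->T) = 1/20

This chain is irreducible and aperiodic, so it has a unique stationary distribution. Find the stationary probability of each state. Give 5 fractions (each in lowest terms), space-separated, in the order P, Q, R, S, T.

The stationary distribution satisfies pi = pi * P, i.e.:
  pi_P = 1/5*pi_P + 1/10*pi_Q + 1/5*pi_R + 7/20*pi_S + 3/10*pi_T
  pi_Q = 3/20*pi_P + 1/5*pi_Q + 1/20*pi_R + 1/10*pi_S + 7/20*pi_T
  pi_R = 3/20*pi_P + 1/10*pi_Q + 3/20*pi_R + 3/10*pi_S + 1/20*pi_T
  pi_S = 3/10*pi_P + 9/20*pi_Q + 11/20*pi_R + 1/20*pi_S + 1/4*pi_T
  pi_T = 1/5*pi_P + 3/20*pi_Q + 1/20*pi_R + 1/5*pi_S + 1/20*pi_T
with normalization: pi_P + pi_Q + pi_R + pi_S + pi_T = 1.

Using the first 4 balance equations plus normalization, the linear system A*pi = b is:
  [-4/5, 1/10, 1/5, 7/20, 3/10] . pi = 0
  [3/20, -4/5, 1/20, 1/10, 7/20] . pi = 0
  [3/20, 1/10, -17/20, 3/10, 1/20] . pi = 0
  [3/10, 9/20, 11/20, -19/20, 1/4] . pi = 0
  [1, 1, 1, 1, 1] . pi = 1

Solving yields:
  pi_P = 12785/52829
  pi_Q = 8205/52829
  pi_R = 1289/7547
  pi_S = 2166/7547
  pi_T = 7654/52829

Verification (pi * P):
  12785/52829*1/5 + 8205/52829*1/10 + 1289/7547*1/5 + 2166/7547*7/20 + 7654/52829*3/10 = 12785/52829 = pi_P  (ok)
  12785/52829*3/20 + 8205/52829*1/5 + 1289/7547*1/20 + 2166/7547*1/10 + 7654/52829*7/20 = 8205/52829 = pi_Q  (ok)
  12785/52829*3/20 + 8205/52829*1/10 + 1289/7547*3/20 + 2166/7547*3/10 + 7654/52829*1/20 = 1289/7547 = pi_R  (ok)
  12785/52829*3/10 + 8205/52829*9/20 + 1289/7547*11/20 + 2166/7547*1/20 + 7654/52829*1/4 = 2166/7547 = pi_S  (ok)
  12785/52829*1/5 + 8205/52829*3/20 + 1289/7547*1/20 + 2166/7547*1/5 + 7654/52829*1/20 = 7654/52829 = pi_T  (ok)

Answer: 12785/52829 8205/52829 1289/7547 2166/7547 7654/52829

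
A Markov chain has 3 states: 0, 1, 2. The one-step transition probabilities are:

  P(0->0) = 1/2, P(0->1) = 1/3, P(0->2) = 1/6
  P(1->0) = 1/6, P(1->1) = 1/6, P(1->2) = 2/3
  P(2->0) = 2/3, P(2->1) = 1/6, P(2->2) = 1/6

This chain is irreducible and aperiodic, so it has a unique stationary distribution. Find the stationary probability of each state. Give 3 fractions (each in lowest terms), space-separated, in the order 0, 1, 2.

Answer: 7/15 11/45 13/45

Derivation:
The stationary distribution satisfies pi = pi * P, i.e.:
  pi_0 = 1/2*pi_0 + 1/6*pi_1 + 2/3*pi_2
  pi_1 = 1/3*pi_0 + 1/6*pi_1 + 1/6*pi_2
  pi_2 = 1/6*pi_0 + 2/3*pi_1 + 1/6*pi_2
with normalization: pi_0 + pi_1 + pi_2 = 1.

Using the first 2 balance equations plus normalization, the linear system A*pi = b is:
  [-1/2, 1/6, 2/3] . pi = 0
  [1/3, -5/6, 1/6] . pi = 0
  [1, 1, 1] . pi = 1

Solving yields:
  pi_0 = 7/15
  pi_1 = 11/45
  pi_2 = 13/45

Verification (pi * P):
  7/15*1/2 + 11/45*1/6 + 13/45*2/3 = 7/15 = pi_0  (ok)
  7/15*1/3 + 11/45*1/6 + 13/45*1/6 = 11/45 = pi_1  (ok)
  7/15*1/6 + 11/45*2/3 + 13/45*1/6 = 13/45 = pi_2  (ok)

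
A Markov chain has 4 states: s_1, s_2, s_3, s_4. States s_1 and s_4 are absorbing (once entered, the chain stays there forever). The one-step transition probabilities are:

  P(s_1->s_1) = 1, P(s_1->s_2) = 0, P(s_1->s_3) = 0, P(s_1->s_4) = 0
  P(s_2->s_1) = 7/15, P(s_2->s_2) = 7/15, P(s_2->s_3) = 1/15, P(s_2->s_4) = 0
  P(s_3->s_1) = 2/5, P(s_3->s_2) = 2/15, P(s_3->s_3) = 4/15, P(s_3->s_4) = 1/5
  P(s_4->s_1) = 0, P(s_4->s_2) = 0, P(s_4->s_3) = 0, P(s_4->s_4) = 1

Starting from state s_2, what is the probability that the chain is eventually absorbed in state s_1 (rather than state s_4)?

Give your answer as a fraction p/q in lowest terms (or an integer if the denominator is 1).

Answer: 83/86

Derivation:
Let a_i = P(absorbed in s_1 | start in state i).
Boundary conditions: a_s_1 = 1, a_s_4 = 0.
For each transient state i, a_i = sum_j P(i->j) * a_j:
  a_s_2 = 7/15*a_s_1 + 7/15*a_s_2 + 1/15*a_s_3 + 0*a_s_4
  a_s_3 = 2/5*a_s_1 + 2/15*a_s_2 + 4/15*a_s_3 + 1/5*a_s_4

Substituting a_s_1 = 1 and a_s_4 = 0, rearrange to (I - Q) a = r where r[i] = P(i -> s_1):
  [8/15, -1/15] . (a_s_2, a_s_3) = 7/15
  [-2/15, 11/15] . (a_s_2, a_s_3) = 2/5

Solving yields:
  a_s_2 = 83/86
  a_s_3 = 31/43

Starting state is s_2, so the absorption probability is a_s_2 = 83/86.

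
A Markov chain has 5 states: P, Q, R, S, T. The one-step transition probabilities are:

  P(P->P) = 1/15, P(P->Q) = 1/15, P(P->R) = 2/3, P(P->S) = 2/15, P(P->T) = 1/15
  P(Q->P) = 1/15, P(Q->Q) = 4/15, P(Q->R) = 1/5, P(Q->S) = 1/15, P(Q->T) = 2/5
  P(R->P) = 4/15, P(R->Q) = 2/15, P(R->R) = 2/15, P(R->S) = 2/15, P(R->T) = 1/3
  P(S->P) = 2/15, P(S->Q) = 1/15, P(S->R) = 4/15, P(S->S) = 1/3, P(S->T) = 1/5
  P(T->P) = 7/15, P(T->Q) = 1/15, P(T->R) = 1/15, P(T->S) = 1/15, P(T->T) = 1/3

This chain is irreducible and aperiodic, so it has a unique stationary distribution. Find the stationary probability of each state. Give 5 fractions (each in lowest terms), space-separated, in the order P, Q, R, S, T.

Answer: 265/1138 60/569 151/569 155/1138 148/569

Derivation:
The stationary distribution satisfies pi = pi * P, i.e.:
  pi_P = 1/15*pi_P + 1/15*pi_Q + 4/15*pi_R + 2/15*pi_S + 7/15*pi_T
  pi_Q = 1/15*pi_P + 4/15*pi_Q + 2/15*pi_R + 1/15*pi_S + 1/15*pi_T
  pi_R = 2/3*pi_P + 1/5*pi_Q + 2/15*pi_R + 4/15*pi_S + 1/15*pi_T
  pi_S = 2/15*pi_P + 1/15*pi_Q + 2/15*pi_R + 1/3*pi_S + 1/15*pi_T
  pi_T = 1/15*pi_P + 2/5*pi_Q + 1/3*pi_R + 1/5*pi_S + 1/3*pi_T
with normalization: pi_P + pi_Q + pi_R + pi_S + pi_T = 1.

Using the first 4 balance equations plus normalization, the linear system A*pi = b is:
  [-14/15, 1/15, 4/15, 2/15, 7/15] . pi = 0
  [1/15, -11/15, 2/15, 1/15, 1/15] . pi = 0
  [2/3, 1/5, -13/15, 4/15, 1/15] . pi = 0
  [2/15, 1/15, 2/15, -2/3, 1/15] . pi = 0
  [1, 1, 1, 1, 1] . pi = 1

Solving yields:
  pi_P = 265/1138
  pi_Q = 60/569
  pi_R = 151/569
  pi_S = 155/1138
  pi_T = 148/569

Verification (pi * P):
  265/1138*1/15 + 60/569*1/15 + 151/569*4/15 + 155/1138*2/15 + 148/569*7/15 = 265/1138 = pi_P  (ok)
  265/1138*1/15 + 60/569*4/15 + 151/569*2/15 + 155/1138*1/15 + 148/569*1/15 = 60/569 = pi_Q  (ok)
  265/1138*2/3 + 60/569*1/5 + 151/569*2/15 + 155/1138*4/15 + 148/569*1/15 = 151/569 = pi_R  (ok)
  265/1138*2/15 + 60/569*1/15 + 151/569*2/15 + 155/1138*1/3 + 148/569*1/15 = 155/1138 = pi_S  (ok)
  265/1138*1/15 + 60/569*2/5 + 151/569*1/3 + 155/1138*1/5 + 148/569*1/3 = 148/569 = pi_T  (ok)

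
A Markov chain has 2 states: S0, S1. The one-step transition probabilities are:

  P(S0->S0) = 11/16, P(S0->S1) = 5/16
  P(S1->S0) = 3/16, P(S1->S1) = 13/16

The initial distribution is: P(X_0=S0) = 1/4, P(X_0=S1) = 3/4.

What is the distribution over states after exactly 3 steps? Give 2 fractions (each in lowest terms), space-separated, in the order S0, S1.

Answer: 23/64 41/64

Derivation:
Propagating the distribution step by step (d_{t+1} = d_t * P):
d_0 = (S0=1/4, S1=3/4)
  d_1[S0] = 1/4*11/16 + 3/4*3/16 = 5/16
  d_1[S1] = 1/4*5/16 + 3/4*13/16 = 11/16
d_1 = (S0=5/16, S1=11/16)
  d_2[S0] = 5/16*11/16 + 11/16*3/16 = 11/32
  d_2[S1] = 5/16*5/16 + 11/16*13/16 = 21/32
d_2 = (S0=11/32, S1=21/32)
  d_3[S0] = 11/32*11/16 + 21/32*3/16 = 23/64
  d_3[S1] = 11/32*5/16 + 21/32*13/16 = 41/64
d_3 = (S0=23/64, S1=41/64)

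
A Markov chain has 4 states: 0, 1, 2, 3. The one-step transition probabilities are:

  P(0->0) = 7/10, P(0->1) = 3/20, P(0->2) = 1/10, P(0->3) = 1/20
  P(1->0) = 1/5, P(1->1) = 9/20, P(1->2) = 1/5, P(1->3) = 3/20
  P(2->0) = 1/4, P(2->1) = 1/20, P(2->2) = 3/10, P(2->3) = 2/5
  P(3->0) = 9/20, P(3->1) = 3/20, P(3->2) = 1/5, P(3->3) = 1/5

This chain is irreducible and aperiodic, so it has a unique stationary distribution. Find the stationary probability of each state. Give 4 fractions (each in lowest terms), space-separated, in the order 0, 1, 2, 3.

The stationary distribution satisfies pi = pi * P, i.e.:
  pi_0 = 7/10*pi_0 + 1/5*pi_1 + 1/4*pi_2 + 9/20*pi_3
  pi_1 = 3/20*pi_0 + 9/20*pi_1 + 1/20*pi_2 + 3/20*pi_3
  pi_2 = 1/10*pi_0 + 1/5*pi_1 + 3/10*pi_2 + 1/5*pi_3
  pi_3 = 1/20*pi_0 + 3/20*pi_1 + 2/5*pi_2 + 1/5*pi_3
with normalization: pi_0 + pi_1 + pi_2 + pi_3 = 1.

Using the first 3 balance equations plus normalization, the linear system A*pi = b is:
  [-3/10, 1/5, 1/4, 9/20] . pi = 0
  [3/20, -11/20, 1/20, 3/20] . pi = 0
  [1/10, 1/5, -7/10, 1/5] . pi = 0
  [1, 1, 1, 1] . pi = 1

Solving yields:
  pi_0 = 907/1844
  pi_1 = 351/1844
  pi_2 = 309/1844
  pi_3 = 277/1844

Verification (pi * P):
  907/1844*7/10 + 351/1844*1/5 + 309/1844*1/4 + 277/1844*9/20 = 907/1844 = pi_0  (ok)
  907/1844*3/20 + 351/1844*9/20 + 309/1844*1/20 + 277/1844*3/20 = 351/1844 = pi_1  (ok)
  907/1844*1/10 + 351/1844*1/5 + 309/1844*3/10 + 277/1844*1/5 = 309/1844 = pi_2  (ok)
  907/1844*1/20 + 351/1844*3/20 + 309/1844*2/5 + 277/1844*1/5 = 277/1844 = pi_3  (ok)

Answer: 907/1844 351/1844 309/1844 277/1844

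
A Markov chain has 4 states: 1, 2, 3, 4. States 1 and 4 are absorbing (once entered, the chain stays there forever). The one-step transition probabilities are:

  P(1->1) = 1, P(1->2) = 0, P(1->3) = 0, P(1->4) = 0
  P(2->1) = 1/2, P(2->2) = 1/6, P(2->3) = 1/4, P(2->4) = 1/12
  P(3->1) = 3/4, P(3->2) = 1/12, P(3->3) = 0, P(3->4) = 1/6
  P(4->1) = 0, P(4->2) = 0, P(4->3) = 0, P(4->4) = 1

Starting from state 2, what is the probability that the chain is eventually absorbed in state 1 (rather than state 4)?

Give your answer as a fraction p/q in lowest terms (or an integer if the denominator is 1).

Let a_i = P(absorbed in 1 | start in state i).
Boundary conditions: a_1 = 1, a_4 = 0.
For each transient state i, a_i = sum_j P(i->j) * a_j:
  a_2 = 1/2*a_1 + 1/6*a_2 + 1/4*a_3 + 1/12*a_4
  a_3 = 3/4*a_1 + 1/12*a_2 + 0*a_3 + 1/6*a_4

Substituting a_1 = 1 and a_4 = 0, rearrange to (I - Q) a = r where r[i] = P(i -> 1):
  [5/6, -1/4] . (a_2, a_3) = 1/2
  [-1/12, 1] . (a_2, a_3) = 3/4

Solving yields:
  a_2 = 11/13
  a_3 = 32/39

Starting state is 2, so the absorption probability is a_2 = 11/13.

Answer: 11/13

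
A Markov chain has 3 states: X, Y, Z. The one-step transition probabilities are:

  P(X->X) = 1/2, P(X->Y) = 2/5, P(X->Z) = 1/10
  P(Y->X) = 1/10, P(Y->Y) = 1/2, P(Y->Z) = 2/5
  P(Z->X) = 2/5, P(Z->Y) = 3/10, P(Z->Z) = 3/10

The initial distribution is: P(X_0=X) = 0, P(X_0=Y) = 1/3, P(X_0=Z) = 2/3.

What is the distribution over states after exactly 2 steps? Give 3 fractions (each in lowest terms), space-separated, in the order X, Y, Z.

Answer: 8/25 121/300 83/300

Derivation:
Propagating the distribution step by step (d_{t+1} = d_t * P):
d_0 = (X=0, Y=1/3, Z=2/3)
  d_1[X] = 0*1/2 + 1/3*1/10 + 2/3*2/5 = 3/10
  d_1[Y] = 0*2/5 + 1/3*1/2 + 2/3*3/10 = 11/30
  d_1[Z] = 0*1/10 + 1/3*2/5 + 2/3*3/10 = 1/3
d_1 = (X=3/10, Y=11/30, Z=1/3)
  d_2[X] = 3/10*1/2 + 11/30*1/10 + 1/3*2/5 = 8/25
  d_2[Y] = 3/10*2/5 + 11/30*1/2 + 1/3*3/10 = 121/300
  d_2[Z] = 3/10*1/10 + 11/30*2/5 + 1/3*3/10 = 83/300
d_2 = (X=8/25, Y=121/300, Z=83/300)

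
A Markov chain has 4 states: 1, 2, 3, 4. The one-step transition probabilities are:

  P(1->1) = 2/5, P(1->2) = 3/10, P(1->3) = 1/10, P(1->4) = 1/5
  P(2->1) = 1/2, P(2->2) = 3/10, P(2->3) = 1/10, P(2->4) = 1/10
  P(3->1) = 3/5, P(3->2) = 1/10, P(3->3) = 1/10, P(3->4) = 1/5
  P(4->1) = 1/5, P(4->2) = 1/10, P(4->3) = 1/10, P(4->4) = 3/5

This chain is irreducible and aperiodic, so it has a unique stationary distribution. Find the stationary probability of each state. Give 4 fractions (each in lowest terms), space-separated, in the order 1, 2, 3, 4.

The stationary distribution satisfies pi = pi * P, i.e.:
  pi_1 = 2/5*pi_1 + 1/2*pi_2 + 3/5*pi_3 + 1/5*pi_4
  pi_2 = 3/10*pi_1 + 3/10*pi_2 + 1/10*pi_3 + 1/10*pi_4
  pi_3 = 1/10*pi_1 + 1/10*pi_2 + 1/10*pi_3 + 1/10*pi_4
  pi_4 = 1/5*pi_1 + 1/10*pi_2 + 1/5*pi_3 + 3/5*pi_4
with normalization: pi_1 + pi_2 + pi_3 + pi_4 = 1.

Using the first 3 balance equations plus normalization, the linear system A*pi = b is:
  [-3/5, 1/2, 3/5, 1/5] . pi = 0
  [3/10, -7/10, 1/10, 1/10] . pi = 0
  [1/10, 1/10, -9/10, 1/10] . pi = 0
  [1, 1, 1, 1] . pi = 1

Solving yields:
  pi_1 = 111/290
  pi_2 = 32/145
  pi_3 = 1/10
  pi_4 = 43/145

Verification (pi * P):
  111/290*2/5 + 32/145*1/2 + 1/10*3/5 + 43/145*1/5 = 111/290 = pi_1  (ok)
  111/290*3/10 + 32/145*3/10 + 1/10*1/10 + 43/145*1/10 = 32/145 = pi_2  (ok)
  111/290*1/10 + 32/145*1/10 + 1/10*1/10 + 43/145*1/10 = 1/10 = pi_3  (ok)
  111/290*1/5 + 32/145*1/10 + 1/10*1/5 + 43/145*3/5 = 43/145 = pi_4  (ok)

Answer: 111/290 32/145 1/10 43/145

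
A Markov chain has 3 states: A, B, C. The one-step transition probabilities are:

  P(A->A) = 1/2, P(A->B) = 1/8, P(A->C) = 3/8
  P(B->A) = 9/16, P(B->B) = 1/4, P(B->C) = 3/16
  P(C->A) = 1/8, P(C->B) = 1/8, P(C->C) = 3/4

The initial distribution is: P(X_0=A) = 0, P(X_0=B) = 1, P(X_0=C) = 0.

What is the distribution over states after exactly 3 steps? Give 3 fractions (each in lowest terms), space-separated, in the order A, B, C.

Answer: 369/1024 37/256 507/1024

Derivation:
Propagating the distribution step by step (d_{t+1} = d_t * P):
d_0 = (A=0, B=1, C=0)
  d_1[A] = 0*1/2 + 1*9/16 + 0*1/8 = 9/16
  d_1[B] = 0*1/8 + 1*1/4 + 0*1/8 = 1/4
  d_1[C] = 0*3/8 + 1*3/16 + 0*3/4 = 3/16
d_1 = (A=9/16, B=1/4, C=3/16)
  d_2[A] = 9/16*1/2 + 1/4*9/16 + 3/16*1/8 = 57/128
  d_2[B] = 9/16*1/8 + 1/4*1/4 + 3/16*1/8 = 5/32
  d_2[C] = 9/16*3/8 + 1/4*3/16 + 3/16*3/4 = 51/128
d_2 = (A=57/128, B=5/32, C=51/128)
  d_3[A] = 57/128*1/2 + 5/32*9/16 + 51/128*1/8 = 369/1024
  d_3[B] = 57/128*1/8 + 5/32*1/4 + 51/128*1/8 = 37/256
  d_3[C] = 57/128*3/8 + 5/32*3/16 + 51/128*3/4 = 507/1024
d_3 = (A=369/1024, B=37/256, C=507/1024)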